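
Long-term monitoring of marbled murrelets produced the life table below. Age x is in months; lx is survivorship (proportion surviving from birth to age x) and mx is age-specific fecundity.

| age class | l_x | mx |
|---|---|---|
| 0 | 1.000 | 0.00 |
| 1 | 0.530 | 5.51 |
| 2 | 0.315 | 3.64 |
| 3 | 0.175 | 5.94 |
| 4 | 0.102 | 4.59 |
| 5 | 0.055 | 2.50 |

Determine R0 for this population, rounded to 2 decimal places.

5.71

lx·mx by age: 0, 2.9203, 1.1466, 1.0395, 0.46818, 0.1375
R0 = Σ lx·mx = 5.71208 → 5.71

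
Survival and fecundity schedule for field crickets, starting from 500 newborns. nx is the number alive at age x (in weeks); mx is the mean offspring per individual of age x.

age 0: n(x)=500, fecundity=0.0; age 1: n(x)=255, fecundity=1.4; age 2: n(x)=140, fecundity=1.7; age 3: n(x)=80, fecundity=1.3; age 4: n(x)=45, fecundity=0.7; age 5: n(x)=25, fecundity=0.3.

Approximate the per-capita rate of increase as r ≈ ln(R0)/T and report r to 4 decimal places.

0.2196

lx = nx/n0 = nx/500: 1, 0.51, 0.28, 0.16, 0.09, 0.05
R0 = Σ lx·mx = 0 + 0.714 + 0.476 + 0.208 + 0.063 + 0.015 = 1.476
Σ x·lx·mx = 2.617; T = 2.617/1.476 = 1.77304…
r ≈ ln(R0)/T = ln(1.476)/1.77304… = 0.219587… → 0.2196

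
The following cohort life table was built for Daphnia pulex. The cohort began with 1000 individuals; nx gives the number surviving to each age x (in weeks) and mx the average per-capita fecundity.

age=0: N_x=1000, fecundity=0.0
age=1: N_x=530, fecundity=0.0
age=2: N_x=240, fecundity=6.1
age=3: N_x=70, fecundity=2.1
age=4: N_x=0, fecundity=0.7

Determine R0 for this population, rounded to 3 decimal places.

lx = nx/n0 = nx/1000: 1, 0.53, 0.24, 0.07, 0
lx·mx by age: 0, 0, 1.464, 0.147, 0
R0 = Σ lx·mx = 1.611 → 1.611

1.611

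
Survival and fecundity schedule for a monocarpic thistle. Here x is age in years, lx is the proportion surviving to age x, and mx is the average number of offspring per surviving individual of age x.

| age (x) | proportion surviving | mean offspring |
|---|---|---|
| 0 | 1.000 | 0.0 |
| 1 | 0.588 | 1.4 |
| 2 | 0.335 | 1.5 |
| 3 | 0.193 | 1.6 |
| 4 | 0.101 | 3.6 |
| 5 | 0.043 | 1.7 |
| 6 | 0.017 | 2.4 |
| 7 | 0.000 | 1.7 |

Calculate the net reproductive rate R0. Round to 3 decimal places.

2.112

lx·mx by age: 0, 0.8232, 0.5025, 0.3088, 0.3636, 0.0731, 0.0408, 0
R0 = Σ lx·mx = 2.112 → 2.112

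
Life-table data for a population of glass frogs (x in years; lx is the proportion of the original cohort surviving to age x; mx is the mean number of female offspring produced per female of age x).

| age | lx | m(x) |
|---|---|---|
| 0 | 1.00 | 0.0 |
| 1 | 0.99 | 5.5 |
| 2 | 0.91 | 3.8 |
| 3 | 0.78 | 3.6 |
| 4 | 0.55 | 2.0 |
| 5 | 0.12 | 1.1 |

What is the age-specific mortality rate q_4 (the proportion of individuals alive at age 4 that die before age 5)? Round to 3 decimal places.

q_4 = (l_4 − l_5) / l_4 = (0.55 − 0.12) / 0.55
     = 0.43 / 0.55 = 0.781818… → 0.782

0.782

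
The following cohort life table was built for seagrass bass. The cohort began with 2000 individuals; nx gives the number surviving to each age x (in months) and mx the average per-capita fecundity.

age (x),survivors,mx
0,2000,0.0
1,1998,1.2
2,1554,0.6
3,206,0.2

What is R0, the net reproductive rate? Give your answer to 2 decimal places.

lx = nx/n0 = nx/2000: 1, 0.999, 0.777, 0.103
lx·mx by age: 0, 1.1988, 0.4662, 0.0206
R0 = Σ lx·mx = 1.6856 → 1.69

1.69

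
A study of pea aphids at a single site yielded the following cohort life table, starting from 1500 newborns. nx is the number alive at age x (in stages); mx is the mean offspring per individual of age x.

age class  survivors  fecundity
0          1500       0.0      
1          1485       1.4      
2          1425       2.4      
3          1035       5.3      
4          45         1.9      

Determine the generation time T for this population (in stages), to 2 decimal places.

lx = nx/n0 = nx/1500: 1, 0.99, 0.95, 0.69, 0.03
lx·mx: 0, 1.386, 2.28, 3.657, 0.057 → R0 = 7.38
x·lx·mx: 0, 1.386, 4.56, 10.971, 0.228 → Σ = 17.145
T = 17.145 / 7.38 = 2.323171… → 2.32

2.32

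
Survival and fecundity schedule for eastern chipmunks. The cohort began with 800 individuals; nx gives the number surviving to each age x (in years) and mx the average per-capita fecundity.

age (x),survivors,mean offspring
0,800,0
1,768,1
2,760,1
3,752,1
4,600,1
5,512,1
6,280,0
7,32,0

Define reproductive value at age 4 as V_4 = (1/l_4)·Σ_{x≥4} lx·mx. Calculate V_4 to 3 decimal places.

1.853

lx = nx/n0 = nx/800: 1, 0.96, 0.95, 0.94, 0.75, 0.64, 0.35, 0.04
lx·mx for x ≥ 4: 0.75, 0.64, 0, 0 → sum = 1.39
V_4 = 1.39 / l_4 = 1.39 / 0.75 = 1.853333… → 1.853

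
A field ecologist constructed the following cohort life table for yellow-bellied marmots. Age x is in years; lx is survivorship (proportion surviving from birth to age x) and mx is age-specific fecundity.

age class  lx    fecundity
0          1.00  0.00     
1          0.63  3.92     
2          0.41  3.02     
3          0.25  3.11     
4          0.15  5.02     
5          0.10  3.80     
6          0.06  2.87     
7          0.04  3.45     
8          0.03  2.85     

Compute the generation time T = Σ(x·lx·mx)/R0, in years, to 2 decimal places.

2.47

lx·mx: 0, 2.4696, 1.2382, 0.7775, 0.753, 0.38, 0.1722, 0.138, 0.0855 → R0 = 6.014
x·lx·mx: 0, 2.4696, 2.4764, 2.3325, 3.012, 1.9, 1.0332, 0.966, 0.684 → Σ = 14.8737
T = 14.8737 / 6.014 = 2.473179… → 2.47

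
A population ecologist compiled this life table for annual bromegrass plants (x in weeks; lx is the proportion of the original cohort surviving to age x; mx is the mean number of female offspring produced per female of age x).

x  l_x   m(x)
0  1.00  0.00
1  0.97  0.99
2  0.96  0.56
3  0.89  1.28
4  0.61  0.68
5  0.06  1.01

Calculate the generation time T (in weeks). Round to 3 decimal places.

2.382

lx·mx: 0, 0.9603, 0.5376, 1.1392, 0.4148, 0.0606 → R0 = 3.1125
x·lx·mx: 0, 0.9603, 1.0752, 3.4176, 1.6592, 0.303 → Σ = 7.4153
T = 7.4153 / 3.1125 = 2.382426… → 2.382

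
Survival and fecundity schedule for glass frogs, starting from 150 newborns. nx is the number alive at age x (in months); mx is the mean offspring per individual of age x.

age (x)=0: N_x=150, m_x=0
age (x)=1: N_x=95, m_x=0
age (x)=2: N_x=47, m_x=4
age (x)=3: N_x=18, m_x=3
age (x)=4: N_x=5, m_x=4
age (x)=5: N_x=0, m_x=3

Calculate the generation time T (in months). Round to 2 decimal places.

2.36

lx = nx/n0 = nx/150: 1, 0.63333…, 0.31333…, 0.12, 0.03333…, 0
lx·mx: 0, 0, 1.253333…, 0.36, 0.133333…, 0 → R0 = 1.746667…
x·lx·mx: 0, 0, 2.506667…, 1.08, 0.533333…, 0 → Σ = 4.12…
T = 4.12… / 1.746667… = 2.358779… → 2.36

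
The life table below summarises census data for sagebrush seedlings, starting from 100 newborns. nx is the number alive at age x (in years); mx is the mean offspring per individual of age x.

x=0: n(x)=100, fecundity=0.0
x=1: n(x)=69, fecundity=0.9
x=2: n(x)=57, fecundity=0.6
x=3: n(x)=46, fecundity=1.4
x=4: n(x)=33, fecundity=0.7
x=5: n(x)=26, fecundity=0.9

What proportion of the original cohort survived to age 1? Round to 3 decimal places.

0.690

l_1 = n_1/n_0 = 69/100 = 0.69 → 0.690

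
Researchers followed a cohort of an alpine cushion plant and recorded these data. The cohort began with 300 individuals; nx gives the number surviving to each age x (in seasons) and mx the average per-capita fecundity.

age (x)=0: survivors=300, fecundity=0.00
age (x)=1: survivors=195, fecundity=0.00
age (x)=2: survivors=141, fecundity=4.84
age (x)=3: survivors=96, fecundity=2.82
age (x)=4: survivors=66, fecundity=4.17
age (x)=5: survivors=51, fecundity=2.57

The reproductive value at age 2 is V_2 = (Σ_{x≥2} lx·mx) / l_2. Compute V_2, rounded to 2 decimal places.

9.64

lx = nx/n0 = nx/300: 1, 0.65, 0.47, 0.32, 0.22, 0.17
lx·mx for x ≥ 2: 2.2748, 0.9024, 0.9174, 0.4369 → sum = 4.5315
V_2 = 4.5315 / l_2 = 4.5315 / 0.47 = 9.641489… → 9.64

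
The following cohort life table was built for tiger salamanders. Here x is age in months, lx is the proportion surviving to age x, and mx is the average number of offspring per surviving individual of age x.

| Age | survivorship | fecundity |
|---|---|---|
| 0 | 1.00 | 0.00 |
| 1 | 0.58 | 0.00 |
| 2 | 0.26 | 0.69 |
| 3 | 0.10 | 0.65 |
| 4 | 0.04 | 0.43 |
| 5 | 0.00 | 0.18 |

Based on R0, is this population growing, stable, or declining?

R0 = Σ lx·mx = 0 + 0 + 0.1794 + 0.065 + 0.0172 + 0 = 0.2616
R0 < 1, so the population is declining.

declining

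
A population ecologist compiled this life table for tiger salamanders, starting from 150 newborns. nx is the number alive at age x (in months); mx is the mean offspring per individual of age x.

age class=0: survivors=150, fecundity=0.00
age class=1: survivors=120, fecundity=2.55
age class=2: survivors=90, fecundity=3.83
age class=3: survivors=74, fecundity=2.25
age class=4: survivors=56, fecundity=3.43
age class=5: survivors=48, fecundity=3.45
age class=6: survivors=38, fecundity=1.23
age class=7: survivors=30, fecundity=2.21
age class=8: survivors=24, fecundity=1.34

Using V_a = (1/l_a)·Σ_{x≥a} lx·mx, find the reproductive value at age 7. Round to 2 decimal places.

3.28

lx = nx/n0 = nx/150: 1, 0.8, 0.6, 0.49333…, 0.37333…, 0.32, 0.25333…, 0.2, 0.16
lx·mx for x ≥ 7: 0.442, 0.2144 → sum = 0.6564
V_7 = 0.6564 / l_7 = 0.6564 / 0.2 = 3.282 → 3.28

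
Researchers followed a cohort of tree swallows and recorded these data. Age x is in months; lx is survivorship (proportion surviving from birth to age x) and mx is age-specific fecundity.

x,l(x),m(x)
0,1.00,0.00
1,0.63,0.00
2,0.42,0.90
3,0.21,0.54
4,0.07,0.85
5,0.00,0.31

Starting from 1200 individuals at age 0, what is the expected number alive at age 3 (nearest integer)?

Expected survivors = N0 · l_3 = 1200 × 0.21 = 252 → 252

252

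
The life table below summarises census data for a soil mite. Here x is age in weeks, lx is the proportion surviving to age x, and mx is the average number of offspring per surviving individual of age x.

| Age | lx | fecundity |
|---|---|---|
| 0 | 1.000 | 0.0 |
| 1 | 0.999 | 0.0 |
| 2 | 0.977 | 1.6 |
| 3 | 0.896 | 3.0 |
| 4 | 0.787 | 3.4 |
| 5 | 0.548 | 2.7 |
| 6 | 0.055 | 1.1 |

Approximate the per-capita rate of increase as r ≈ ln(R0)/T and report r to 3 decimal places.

0.610

R0 = Σ lx·mx = 0 + 0 + 1.5632 + 2.688 + 2.6758 + 1.4796 + 0.0605 = 8.4671
Σ x·lx·mx = 29.6546; T = 29.6546/8.4671 = 3.50233…
r ≈ ln(R0)/T = ln(8.4671)/3.50233… = 0.60993… → 0.610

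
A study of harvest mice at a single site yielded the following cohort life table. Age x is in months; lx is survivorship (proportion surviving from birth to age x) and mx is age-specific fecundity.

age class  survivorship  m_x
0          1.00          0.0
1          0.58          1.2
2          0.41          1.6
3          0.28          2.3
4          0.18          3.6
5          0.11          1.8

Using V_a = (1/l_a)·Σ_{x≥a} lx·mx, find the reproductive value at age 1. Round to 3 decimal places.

lx·mx for x ≥ 1: 0.696, 0.656, 0.644, 0.648, 0.198 → sum = 2.842
V_1 = 2.842 / l_1 = 2.842 / 0.58 = 4.9 → 4.900

4.900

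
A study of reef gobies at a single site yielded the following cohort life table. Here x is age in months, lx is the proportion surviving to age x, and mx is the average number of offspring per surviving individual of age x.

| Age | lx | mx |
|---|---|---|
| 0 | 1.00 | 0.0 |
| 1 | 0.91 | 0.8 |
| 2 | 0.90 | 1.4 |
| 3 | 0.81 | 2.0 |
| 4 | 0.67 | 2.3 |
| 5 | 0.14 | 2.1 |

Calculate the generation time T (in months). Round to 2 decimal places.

lx·mx: 0, 0.728, 1.26, 1.62, 1.541, 0.294 → R0 = 5.443
x·lx·mx: 0, 0.728, 2.52, 4.86, 6.164, 1.47 → Σ = 15.742
T = 15.742 / 5.443 = 2.892155… → 2.89

2.89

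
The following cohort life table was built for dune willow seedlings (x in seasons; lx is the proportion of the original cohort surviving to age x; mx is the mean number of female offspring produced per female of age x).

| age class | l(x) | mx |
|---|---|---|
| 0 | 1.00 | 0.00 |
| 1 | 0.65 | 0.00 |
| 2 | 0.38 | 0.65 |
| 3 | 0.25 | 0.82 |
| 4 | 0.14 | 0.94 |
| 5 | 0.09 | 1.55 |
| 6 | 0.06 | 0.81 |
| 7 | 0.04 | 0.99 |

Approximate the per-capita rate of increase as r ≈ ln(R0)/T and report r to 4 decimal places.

R0 = Σ lx·mx = 0 + 0 + 0.247 + 0.205 + 0.1316 + 0.1395 + 0.0486 + 0.0396 = 0.8113
Σ x·lx·mx = 2.9017; T = 2.9017/0.8113 = 3.57661…
r ≈ ln(R0)/T = ln(0.8113)/3.57661… = -0.058468… → -0.0585

-0.0585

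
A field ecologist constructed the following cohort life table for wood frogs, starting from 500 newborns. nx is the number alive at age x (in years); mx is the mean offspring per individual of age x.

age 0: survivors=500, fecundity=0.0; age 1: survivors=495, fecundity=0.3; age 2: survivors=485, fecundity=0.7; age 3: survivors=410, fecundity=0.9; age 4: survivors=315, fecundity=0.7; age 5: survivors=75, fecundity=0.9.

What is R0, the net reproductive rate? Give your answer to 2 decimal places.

lx = nx/n0 = nx/500: 1, 0.99, 0.97, 0.82, 0.63, 0.15
lx·mx by age: 0, 0.297, 0.679, 0.738, 0.441, 0.135
R0 = Σ lx·mx = 2.29 → 2.29

2.29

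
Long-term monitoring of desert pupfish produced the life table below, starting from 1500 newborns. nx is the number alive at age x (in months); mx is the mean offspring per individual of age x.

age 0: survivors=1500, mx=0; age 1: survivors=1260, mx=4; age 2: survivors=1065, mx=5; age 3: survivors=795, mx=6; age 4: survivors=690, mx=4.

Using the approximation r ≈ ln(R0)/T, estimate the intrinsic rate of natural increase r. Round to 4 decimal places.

lx = nx/n0 = nx/1500: 1, 0.84, 0.71, 0.53, 0.46
R0 = Σ lx·mx = 0 + 3.36 + 3.55 + 3.18 + 1.84 = 11.93
Σ x·lx·mx = 27.36; T = 27.36/11.93 = 2.29338…
r ≈ ln(R0)/T = ln(11.93)/2.29338… = 1.080963… → 1.0810

1.0810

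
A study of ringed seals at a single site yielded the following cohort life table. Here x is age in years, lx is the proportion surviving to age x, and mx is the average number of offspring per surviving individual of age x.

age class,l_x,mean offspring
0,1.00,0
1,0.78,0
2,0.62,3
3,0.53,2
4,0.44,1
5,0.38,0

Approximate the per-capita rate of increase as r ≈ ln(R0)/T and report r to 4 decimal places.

0.4702

R0 = Σ lx·mx = 0 + 0 + 1.86 + 1.06 + 0.44 + 0 = 3.36
Σ x·lx·mx = 8.66; T = 8.66/3.36 = 2.57738…
r ≈ ln(R0)/T = ln(3.36)/2.57738… = 0.470222… → 0.4702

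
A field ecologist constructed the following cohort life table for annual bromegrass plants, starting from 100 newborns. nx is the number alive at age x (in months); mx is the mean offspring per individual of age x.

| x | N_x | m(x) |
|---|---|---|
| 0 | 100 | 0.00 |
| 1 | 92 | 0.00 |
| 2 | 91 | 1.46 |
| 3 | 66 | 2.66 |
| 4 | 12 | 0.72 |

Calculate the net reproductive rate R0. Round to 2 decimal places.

3.17

lx = nx/n0 = nx/100: 1, 0.92, 0.91, 0.66, 0.12
lx·mx by age: 0, 0, 1.3286, 1.7556, 0.0864
R0 = Σ lx·mx = 3.1706 → 3.17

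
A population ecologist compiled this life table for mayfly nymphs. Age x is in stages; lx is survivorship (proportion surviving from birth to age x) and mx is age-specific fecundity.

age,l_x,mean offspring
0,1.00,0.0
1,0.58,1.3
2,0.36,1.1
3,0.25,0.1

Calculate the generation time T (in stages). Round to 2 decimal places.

lx·mx: 0, 0.754, 0.396, 0.025 → R0 = 1.175
x·lx·mx: 0, 0.754, 0.792, 0.075 → Σ = 1.621
T = 1.621 / 1.175 = 1.379574… → 1.38

1.38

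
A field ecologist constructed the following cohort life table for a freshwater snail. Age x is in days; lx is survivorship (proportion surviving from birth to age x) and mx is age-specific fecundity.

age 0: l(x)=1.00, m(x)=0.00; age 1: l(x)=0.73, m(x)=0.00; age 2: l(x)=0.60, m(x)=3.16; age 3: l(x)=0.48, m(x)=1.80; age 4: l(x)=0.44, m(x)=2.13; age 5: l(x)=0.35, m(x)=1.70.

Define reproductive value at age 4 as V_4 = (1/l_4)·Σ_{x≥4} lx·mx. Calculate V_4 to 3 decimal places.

3.482

lx·mx for x ≥ 4: 0.9372, 0.595 → sum = 1.5322
V_4 = 1.5322 / l_4 = 1.5322 / 0.44 = 3.482273… → 3.482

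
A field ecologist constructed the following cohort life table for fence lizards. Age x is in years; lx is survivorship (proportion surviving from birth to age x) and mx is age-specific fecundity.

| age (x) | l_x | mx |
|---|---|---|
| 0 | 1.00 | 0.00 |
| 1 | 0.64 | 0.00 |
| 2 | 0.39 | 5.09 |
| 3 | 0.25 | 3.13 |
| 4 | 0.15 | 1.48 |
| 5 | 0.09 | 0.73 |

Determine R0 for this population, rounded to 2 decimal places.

lx·mx by age: 0, 0, 1.9851, 0.7825, 0.222, 0.0657
R0 = Σ lx·mx = 3.0553 → 3.06

3.06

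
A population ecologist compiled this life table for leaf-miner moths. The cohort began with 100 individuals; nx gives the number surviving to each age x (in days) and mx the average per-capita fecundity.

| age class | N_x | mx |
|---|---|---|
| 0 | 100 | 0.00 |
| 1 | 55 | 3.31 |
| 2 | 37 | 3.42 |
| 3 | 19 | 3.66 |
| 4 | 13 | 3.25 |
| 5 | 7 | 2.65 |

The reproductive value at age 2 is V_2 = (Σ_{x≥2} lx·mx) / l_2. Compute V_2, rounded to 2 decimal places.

lx = nx/n0 = nx/100: 1, 0.55, 0.37, 0.19, 0.13, 0.07
lx·mx for x ≥ 2: 1.2654, 0.6954, 0.4225, 0.1855 → sum = 2.5688
V_2 = 2.5688 / l_2 = 2.5688 / 0.37 = 6.942703… → 6.94

6.94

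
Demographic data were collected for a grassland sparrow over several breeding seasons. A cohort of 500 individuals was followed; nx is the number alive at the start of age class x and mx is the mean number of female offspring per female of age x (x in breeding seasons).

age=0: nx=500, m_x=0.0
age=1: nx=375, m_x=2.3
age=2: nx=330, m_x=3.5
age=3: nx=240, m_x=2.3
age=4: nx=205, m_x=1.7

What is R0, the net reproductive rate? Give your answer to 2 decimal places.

lx = nx/n0 = nx/500: 1, 0.75, 0.66, 0.48, 0.41
lx·mx by age: 0, 1.725, 2.31, 1.104, 0.697
R0 = Σ lx·mx = 5.836 → 5.84

5.84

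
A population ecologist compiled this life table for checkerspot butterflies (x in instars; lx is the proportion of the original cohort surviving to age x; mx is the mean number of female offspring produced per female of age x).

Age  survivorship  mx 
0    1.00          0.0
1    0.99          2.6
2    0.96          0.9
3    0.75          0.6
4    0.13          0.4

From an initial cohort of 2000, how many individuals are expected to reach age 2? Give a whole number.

Expected survivors = N0 · l_2 = 2000 × 0.96 = 1920 → 1920

1920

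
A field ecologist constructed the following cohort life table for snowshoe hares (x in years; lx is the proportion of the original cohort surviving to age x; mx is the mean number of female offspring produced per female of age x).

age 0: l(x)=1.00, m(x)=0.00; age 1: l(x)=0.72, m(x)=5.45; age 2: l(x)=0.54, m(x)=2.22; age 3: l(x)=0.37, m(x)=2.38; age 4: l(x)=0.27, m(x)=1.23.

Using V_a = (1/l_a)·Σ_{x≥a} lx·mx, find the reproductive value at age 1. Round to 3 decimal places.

lx·mx for x ≥ 1: 3.924, 1.1988, 0.8806, 0.3321 → sum = 6.3355
V_1 = 6.3355 / l_1 = 6.3355 / 0.72 = 8.799306… → 8.799

8.799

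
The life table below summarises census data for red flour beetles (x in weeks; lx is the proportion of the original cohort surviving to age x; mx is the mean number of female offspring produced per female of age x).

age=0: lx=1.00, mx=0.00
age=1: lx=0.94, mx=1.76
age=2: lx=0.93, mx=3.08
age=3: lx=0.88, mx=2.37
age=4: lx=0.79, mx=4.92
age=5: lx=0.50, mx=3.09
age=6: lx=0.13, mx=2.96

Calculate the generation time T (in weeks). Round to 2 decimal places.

lx·mx: 0, 1.6544, 2.8644, 2.0856, 3.8868, 1.545, 0.3848 → R0 = 12.421
x·lx·mx: 0, 1.6544, 5.7288, 6.2568, 15.5472, 7.725, 2.3088 → Σ = 39.221
T = 39.221 / 12.421 = 3.157636… → 3.16

3.16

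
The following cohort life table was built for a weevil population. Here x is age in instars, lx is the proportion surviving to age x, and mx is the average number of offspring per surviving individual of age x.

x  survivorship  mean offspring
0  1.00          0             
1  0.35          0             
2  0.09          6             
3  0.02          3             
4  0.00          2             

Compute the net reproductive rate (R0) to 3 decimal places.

lx·mx by age: 0, 0, 0.54, 0.06, 0
R0 = Σ lx·mx = 0.6 → 0.600

0.600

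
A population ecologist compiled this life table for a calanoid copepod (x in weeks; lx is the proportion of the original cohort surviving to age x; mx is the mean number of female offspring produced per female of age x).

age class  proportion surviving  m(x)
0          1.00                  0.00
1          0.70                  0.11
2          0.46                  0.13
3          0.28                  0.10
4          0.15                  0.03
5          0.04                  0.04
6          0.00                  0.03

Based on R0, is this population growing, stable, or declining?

declining

R0 = Σ lx·mx = 0 + 0.077 + 0.0598 + 0.028 + 0.0045 + 0.0016 + 0 = 0.1709
R0 < 1, so the population is declining.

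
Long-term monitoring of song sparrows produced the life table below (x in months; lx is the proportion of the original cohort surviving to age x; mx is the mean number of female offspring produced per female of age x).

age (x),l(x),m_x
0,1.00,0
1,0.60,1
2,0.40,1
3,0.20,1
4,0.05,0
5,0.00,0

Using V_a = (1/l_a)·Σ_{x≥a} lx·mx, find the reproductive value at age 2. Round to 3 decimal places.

1.500

lx·mx for x ≥ 2: 0.4, 0.2, 0, 0 → sum = 0.6
V_2 = 0.6 / l_2 = 0.6 / 0.4 = 1.5 → 1.500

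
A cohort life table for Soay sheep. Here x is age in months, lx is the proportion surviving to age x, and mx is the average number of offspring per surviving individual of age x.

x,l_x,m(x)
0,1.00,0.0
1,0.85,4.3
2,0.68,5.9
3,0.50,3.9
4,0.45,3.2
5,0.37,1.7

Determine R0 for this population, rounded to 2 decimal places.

lx·mx by age: 0, 3.655, 4.012, 1.95, 1.44, 0.629
R0 = Σ lx·mx = 11.686 → 11.69

11.69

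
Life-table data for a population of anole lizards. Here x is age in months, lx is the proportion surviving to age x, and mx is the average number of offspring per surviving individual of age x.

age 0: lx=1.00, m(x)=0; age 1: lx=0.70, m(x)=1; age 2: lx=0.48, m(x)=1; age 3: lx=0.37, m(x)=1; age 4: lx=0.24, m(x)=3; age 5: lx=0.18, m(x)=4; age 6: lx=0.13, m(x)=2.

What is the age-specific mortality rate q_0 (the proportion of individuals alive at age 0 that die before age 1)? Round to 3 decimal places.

0.300

q_0 = (l_0 − l_1) / l_0 = (1 − 0.7) / 1
     = 0.3 / 1 = 0.3 → 0.300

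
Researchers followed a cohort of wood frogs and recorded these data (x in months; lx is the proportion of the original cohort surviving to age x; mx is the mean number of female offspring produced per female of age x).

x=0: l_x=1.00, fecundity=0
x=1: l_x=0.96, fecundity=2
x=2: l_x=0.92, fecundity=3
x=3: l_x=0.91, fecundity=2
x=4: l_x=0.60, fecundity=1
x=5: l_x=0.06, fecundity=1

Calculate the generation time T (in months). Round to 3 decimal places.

2.179

lx·mx: 0, 1.92, 2.76, 1.82, 0.6, 0.06 → R0 = 7.16
x·lx·mx: 0, 1.92, 5.52, 5.46, 2.4, 0.3 → Σ = 15.6
T = 15.6 / 7.16 = 2.178771… → 2.179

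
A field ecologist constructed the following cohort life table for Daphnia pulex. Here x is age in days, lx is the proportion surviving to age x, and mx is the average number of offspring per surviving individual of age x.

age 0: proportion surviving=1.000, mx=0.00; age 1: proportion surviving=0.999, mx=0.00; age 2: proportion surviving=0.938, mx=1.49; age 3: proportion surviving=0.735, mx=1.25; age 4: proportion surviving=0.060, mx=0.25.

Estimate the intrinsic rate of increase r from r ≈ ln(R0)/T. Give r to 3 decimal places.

0.352

R0 = Σ lx·mx = 0 + 0 + 1.39762 + 0.91875 + 0.015 = 2.33137
Σ x·lx·mx = 5.61149; T = 5.61149/2.33137 = 2.40695…
r ≈ ln(R0)/T = ln(2.33137)/2.40695… = 0.35167… → 0.352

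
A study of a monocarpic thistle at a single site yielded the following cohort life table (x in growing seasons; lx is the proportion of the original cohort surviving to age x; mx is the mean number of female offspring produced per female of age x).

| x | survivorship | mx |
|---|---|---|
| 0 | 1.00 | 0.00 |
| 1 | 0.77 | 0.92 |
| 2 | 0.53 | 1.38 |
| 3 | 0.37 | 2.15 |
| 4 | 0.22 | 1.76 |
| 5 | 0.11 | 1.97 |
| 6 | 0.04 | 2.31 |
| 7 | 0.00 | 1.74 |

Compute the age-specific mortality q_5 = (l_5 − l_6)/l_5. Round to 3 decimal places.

q_5 = (l_5 − l_6) / l_5 = (0.11 − 0.04) / 0.11
     = 0.07 / 0.11 = 0.636364… → 0.636

0.636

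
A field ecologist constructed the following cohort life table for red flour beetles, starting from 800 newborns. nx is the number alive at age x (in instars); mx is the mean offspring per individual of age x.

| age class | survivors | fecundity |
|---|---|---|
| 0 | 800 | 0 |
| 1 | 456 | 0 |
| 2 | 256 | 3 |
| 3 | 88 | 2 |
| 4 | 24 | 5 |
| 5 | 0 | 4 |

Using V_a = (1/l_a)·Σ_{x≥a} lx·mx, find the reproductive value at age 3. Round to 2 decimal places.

3.36

lx = nx/n0 = nx/800: 1, 0.57, 0.32, 0.11, 0.03, 0
lx·mx for x ≥ 3: 0.22, 0.15, 0 → sum = 0.37
V_3 = 0.37 / l_3 = 0.37 / 0.11 = 3.363636… → 3.36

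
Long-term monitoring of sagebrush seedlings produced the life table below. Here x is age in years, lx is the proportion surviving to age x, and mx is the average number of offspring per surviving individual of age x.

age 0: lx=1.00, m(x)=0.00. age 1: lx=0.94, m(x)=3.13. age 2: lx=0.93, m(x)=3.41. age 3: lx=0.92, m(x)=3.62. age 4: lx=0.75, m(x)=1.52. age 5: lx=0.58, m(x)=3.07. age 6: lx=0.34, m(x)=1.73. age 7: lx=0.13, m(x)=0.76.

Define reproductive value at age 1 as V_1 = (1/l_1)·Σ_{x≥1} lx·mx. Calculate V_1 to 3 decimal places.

13.885

lx·mx for x ≥ 1: 2.9422, 3.1713, 3.3304, 1.14, 1.7806, 0.5882, 0.0988 → sum = 13.0515
V_1 = 13.0515 / l_1 = 13.0515 / 0.94 = 13.884574… → 13.885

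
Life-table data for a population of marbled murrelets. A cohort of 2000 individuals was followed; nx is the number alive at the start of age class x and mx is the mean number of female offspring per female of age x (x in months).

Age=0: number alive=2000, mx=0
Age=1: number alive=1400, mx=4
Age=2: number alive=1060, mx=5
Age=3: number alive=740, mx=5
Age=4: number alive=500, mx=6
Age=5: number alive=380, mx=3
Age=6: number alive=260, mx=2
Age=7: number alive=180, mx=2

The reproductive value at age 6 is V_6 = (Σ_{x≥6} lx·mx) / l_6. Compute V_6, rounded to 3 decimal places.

lx = nx/n0 = nx/2000: 1, 0.7, 0.53, 0.37, 0.25, 0.19, 0.13, 0.09
lx·mx for x ≥ 6: 0.26, 0.18 → sum = 0.44
V_6 = 0.44 / l_6 = 0.44 / 0.13 = 3.384615… → 3.385

3.385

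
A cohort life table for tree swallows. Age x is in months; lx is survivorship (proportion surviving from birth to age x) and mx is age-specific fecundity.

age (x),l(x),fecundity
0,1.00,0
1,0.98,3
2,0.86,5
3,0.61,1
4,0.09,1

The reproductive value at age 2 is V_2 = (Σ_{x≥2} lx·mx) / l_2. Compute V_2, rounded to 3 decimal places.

5.814

lx·mx for x ≥ 2: 4.3, 0.61, 0.09 → sum = 5
V_2 = 5 / l_2 = 5 / 0.86 = 5.813953… → 5.814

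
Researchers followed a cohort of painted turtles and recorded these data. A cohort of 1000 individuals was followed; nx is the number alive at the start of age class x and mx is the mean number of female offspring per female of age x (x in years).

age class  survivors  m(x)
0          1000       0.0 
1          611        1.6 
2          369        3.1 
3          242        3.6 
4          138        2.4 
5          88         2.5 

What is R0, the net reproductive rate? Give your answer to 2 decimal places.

3.54

lx = nx/n0 = nx/1000: 1, 0.611, 0.369, 0.242, 0.138, 0.088
lx·mx by age: 0, 0.9776, 1.1439, 0.8712, 0.3312, 0.22
R0 = Σ lx·mx = 3.5439 → 3.54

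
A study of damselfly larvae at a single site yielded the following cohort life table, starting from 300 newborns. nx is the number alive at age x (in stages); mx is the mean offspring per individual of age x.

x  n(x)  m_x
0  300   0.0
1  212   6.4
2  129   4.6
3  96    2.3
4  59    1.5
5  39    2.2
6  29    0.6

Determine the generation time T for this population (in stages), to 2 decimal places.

1.73

lx = nx/n0 = nx/300: 1, 0.70667…, 0.43, 0.32, 0.19667…, 0.13, 0.09667…
lx·mx: 0, 4.522667…, 1.978, 0.736, 0.295…, 0.286, 0.058… → R0 = 7.875667…
x·lx·mx: 0, 4.522667…, 3.956, 2.208, 1.18…, 1.43, 0.348… → Σ = 13.644667…
T = 13.644667… / 7.875667… = 1.732509… → 1.73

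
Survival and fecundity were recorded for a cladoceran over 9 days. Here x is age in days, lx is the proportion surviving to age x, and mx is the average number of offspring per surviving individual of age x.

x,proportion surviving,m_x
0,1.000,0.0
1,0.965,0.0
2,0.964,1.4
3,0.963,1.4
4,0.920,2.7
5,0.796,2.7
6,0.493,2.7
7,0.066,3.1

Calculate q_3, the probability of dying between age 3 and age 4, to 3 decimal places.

0.045

q_3 = (l_3 − l_4) / l_3 = (0.963 − 0.92) / 0.963
     = 0.043 / 0.963 = 0.044652… → 0.045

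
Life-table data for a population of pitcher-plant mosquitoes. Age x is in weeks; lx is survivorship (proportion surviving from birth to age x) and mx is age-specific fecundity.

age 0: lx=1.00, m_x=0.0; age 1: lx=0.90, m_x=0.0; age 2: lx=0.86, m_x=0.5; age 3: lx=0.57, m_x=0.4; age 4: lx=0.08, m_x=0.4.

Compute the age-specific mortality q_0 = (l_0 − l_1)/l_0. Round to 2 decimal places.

q_0 = (l_0 − l_1) / l_0 = (1 − 0.9) / 1
     = 0.1 / 1 = 0.1 → 0.10

0.10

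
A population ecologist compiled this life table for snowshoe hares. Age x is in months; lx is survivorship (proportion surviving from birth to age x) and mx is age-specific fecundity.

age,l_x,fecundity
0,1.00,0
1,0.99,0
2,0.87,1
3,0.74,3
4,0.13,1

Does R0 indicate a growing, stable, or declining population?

R0 = Σ lx·mx = 0 + 0 + 0.87 + 2.22 + 0.13 = 3.22
R0 > 1, so the population is growing.

growing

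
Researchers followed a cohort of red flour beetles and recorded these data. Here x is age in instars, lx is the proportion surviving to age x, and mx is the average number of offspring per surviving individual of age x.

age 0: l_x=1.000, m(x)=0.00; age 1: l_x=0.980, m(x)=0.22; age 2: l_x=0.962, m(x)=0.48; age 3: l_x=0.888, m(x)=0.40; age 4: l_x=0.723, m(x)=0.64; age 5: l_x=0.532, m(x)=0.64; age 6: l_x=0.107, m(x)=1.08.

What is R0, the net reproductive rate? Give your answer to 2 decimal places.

lx·mx by age: 0, 0.2156, 0.46176, 0.3552, 0.46272, 0.34048, 0.11556
R0 = Σ lx·mx = 1.95132 → 1.95

1.95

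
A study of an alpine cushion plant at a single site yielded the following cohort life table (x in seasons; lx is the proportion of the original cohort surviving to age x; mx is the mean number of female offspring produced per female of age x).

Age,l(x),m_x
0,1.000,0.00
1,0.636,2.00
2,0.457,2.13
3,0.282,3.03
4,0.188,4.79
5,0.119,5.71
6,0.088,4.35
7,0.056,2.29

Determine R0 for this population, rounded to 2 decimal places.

lx·mx by age: 0, 1.272, 0.97341, 0.85446, 0.90052, 0.67949, 0.3828, 0.12824
R0 = Σ lx·mx = 5.19092 → 5.19

5.19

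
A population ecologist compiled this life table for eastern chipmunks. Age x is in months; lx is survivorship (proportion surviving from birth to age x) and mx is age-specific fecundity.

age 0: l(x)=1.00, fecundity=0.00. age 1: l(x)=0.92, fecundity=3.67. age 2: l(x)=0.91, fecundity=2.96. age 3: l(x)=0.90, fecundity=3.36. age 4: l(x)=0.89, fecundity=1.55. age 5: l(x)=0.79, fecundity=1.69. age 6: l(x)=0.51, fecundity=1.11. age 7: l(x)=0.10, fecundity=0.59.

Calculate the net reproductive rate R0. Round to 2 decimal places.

12.43

lx·mx by age: 0, 3.3764, 2.6936, 3.024, 1.3795, 1.3351, 0.5661, 0.059
R0 = Σ lx·mx = 12.4337 → 12.43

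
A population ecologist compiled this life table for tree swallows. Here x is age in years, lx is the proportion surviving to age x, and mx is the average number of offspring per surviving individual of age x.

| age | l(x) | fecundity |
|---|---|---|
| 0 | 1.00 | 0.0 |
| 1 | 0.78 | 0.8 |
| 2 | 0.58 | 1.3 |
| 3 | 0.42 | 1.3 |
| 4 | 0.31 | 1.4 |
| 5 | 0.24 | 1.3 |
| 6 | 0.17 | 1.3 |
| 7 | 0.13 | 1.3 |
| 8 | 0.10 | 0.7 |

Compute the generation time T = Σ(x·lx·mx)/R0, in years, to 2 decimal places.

lx·mx: 0, 0.624, 0.754, 0.546, 0.434, 0.312, 0.221, 0.169, 0.07 → R0 = 3.13
x·lx·mx: 0, 0.624, 1.508, 1.638, 1.736, 1.56, 1.326, 1.183, 0.56 → Σ = 10.135
T = 10.135 / 3.13 = 3.238019… → 3.24

3.24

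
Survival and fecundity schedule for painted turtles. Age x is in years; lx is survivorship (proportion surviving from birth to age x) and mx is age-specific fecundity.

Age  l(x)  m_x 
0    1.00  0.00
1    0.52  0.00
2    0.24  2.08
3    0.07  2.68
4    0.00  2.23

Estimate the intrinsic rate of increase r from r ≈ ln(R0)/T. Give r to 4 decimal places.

R0 = Σ lx·mx = 0 + 0 + 0.4992 + 0.1876 + 0 = 0.6868
Σ x·lx·mx = 1.5612; T = 1.5612/0.6868 = 2.27315…
r ≈ ln(R0)/T = ln(0.6868)/2.27315… = -0.165283… → -0.1653

-0.1653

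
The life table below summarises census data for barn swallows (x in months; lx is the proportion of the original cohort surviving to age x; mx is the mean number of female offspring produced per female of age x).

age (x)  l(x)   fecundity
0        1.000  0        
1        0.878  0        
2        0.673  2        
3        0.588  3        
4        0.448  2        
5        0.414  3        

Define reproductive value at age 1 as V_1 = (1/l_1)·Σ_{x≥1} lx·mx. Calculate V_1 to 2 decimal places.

5.98

lx·mx for x ≥ 1: 0, 1.346, 1.764, 0.896, 1.242 → sum = 5.248
V_1 = 5.248 / l_1 = 5.248 / 0.878 = 5.977221… → 5.98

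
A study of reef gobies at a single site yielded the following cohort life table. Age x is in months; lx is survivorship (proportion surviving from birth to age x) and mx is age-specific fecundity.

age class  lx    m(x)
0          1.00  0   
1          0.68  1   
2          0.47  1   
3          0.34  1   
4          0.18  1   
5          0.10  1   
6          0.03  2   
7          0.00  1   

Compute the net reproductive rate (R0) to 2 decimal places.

1.83

lx·mx by age: 0, 0.68, 0.47, 0.34, 0.18, 0.1, 0.06, 0
R0 = Σ lx·mx = 1.83 → 1.83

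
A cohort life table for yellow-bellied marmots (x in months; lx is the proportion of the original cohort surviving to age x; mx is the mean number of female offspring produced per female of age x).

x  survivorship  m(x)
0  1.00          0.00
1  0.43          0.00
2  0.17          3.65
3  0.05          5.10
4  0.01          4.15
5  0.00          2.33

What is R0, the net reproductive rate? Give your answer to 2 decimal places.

0.92

lx·mx by age: 0, 0, 0.6205, 0.255, 0.0415, 0
R0 = Σ lx·mx = 0.917 → 0.92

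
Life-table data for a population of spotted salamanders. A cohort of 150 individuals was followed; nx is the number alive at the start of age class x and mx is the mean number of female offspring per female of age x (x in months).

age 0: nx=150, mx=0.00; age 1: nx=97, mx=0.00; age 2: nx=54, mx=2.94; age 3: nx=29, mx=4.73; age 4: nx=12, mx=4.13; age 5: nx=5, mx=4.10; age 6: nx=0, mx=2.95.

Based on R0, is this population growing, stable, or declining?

lx = nx/n0 = nx/150: 1, 0.64667…, 0.36, 0.19333…, 0.08, 0.03333…, 0
R0 = Σ lx·mx = 0 + 0 + 1.0584 + 0.914467… + 0.3304 + 0.136667… + 0 = 2.439933…
R0 > 1, so the population is growing.

growing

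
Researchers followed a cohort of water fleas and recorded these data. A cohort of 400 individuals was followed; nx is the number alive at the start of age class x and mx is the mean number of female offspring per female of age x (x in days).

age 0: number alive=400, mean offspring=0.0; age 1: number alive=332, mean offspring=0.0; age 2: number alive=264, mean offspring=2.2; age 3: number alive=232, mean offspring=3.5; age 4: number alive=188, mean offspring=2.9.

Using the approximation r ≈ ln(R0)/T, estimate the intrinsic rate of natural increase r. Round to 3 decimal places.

lx = nx/n0 = nx/400: 1, 0.83, 0.66, 0.58, 0.47
R0 = Σ lx·mx = 0 + 0 + 1.452 + 2.03 + 1.363 = 4.845
Σ x·lx·mx = 14.446; T = 14.446/4.845 = 2.98163…
r ≈ ln(R0)/T = ln(4.845)/2.98163… = 0.52922… → 0.529

0.529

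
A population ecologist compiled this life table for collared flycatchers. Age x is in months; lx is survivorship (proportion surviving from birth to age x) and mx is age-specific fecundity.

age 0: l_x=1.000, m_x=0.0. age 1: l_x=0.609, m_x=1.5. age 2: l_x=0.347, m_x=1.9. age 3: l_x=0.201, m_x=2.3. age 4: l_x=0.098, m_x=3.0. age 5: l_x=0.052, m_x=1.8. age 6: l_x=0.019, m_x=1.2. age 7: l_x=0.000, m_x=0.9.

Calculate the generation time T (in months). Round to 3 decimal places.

2.208

lx·mx: 0, 0.9135, 0.6593, 0.4623, 0.294, 0.0936, 0.0228, 0 → R0 = 2.4455
x·lx·mx: 0, 0.9135, 1.3186, 1.3869, 1.176, 0.468, 0.1368, 0 → Σ = 5.3998
T = 5.3998 / 2.4455 = 2.208056… → 2.208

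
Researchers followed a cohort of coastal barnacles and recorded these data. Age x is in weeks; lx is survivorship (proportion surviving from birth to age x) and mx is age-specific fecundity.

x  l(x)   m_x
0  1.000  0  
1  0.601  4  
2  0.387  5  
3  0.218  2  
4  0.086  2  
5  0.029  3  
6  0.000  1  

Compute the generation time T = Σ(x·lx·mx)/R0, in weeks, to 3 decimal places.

1.729

lx·mx: 0, 2.404, 1.935, 0.436, 0.172, 0.087, 0 → R0 = 5.034
x·lx·mx: 0, 2.404, 3.87, 1.308, 0.688, 0.435, 0 → Σ = 8.705
T = 8.705 / 5.034 = 1.729241… → 1.729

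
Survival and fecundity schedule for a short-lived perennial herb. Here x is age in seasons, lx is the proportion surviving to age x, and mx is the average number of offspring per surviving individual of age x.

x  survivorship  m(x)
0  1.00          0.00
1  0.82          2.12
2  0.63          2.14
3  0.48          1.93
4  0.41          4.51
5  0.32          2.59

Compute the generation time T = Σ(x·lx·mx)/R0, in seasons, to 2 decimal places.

lx·mx: 0, 1.7384, 1.3482, 0.9264, 1.8491, 0.8288 → R0 = 6.6909
x·lx·mx: 0, 1.7384, 2.6964, 2.7792, 7.3964, 4.144 → Σ = 18.7544
T = 18.7544 / 6.6909 = 2.802971… → 2.80

2.80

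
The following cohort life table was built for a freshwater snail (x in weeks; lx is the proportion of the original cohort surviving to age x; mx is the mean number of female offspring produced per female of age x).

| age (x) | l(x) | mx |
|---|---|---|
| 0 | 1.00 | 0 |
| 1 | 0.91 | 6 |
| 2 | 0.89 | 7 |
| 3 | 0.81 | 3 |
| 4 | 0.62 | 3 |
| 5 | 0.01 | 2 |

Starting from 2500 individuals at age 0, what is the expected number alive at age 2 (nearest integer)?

Expected survivors = N0 · l_2 = 2500 × 0.89 = 2225 → 2225

2225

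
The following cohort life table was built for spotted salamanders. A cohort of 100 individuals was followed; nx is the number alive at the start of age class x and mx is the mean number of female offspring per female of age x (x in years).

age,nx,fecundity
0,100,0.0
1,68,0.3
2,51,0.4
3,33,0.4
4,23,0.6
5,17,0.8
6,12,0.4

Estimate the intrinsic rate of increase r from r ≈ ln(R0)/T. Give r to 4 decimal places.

-0.0506

lx = nx/n0 = nx/100: 1, 0.68, 0.51, 0.33, 0.23, 0.17, 0.12
R0 = Σ lx·mx = 0 + 0.204 + 0.204 + 0.132 + 0.138 + 0.136 + 0.048 = 0.862
Σ x·lx·mx = 2.528; T = 2.528/0.862 = 2.93271…
r ≈ ln(R0)/T = ln(0.862)/2.93271… = -0.050636… → -0.0506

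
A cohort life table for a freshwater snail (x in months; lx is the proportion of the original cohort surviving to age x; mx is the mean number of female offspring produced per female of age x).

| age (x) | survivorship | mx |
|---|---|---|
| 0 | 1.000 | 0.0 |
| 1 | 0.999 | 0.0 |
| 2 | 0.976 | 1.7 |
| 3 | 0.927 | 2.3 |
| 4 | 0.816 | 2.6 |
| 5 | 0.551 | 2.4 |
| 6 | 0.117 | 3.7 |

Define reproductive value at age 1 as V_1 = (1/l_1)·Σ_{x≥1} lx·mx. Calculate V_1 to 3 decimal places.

7.676

lx·mx for x ≥ 1: 0, 1.6592, 2.1321, 2.1216, 1.3224, 0.4329 → sum = 7.6682
V_1 = 7.6682 / l_1 = 7.6682 / 0.999 = 7.675876… → 7.676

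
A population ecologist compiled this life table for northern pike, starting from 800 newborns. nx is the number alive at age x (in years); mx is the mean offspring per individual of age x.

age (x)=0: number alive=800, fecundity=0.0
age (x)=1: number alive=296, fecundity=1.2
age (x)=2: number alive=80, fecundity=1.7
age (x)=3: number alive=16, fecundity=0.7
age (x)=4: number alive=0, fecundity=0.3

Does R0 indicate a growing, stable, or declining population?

declining

lx = nx/n0 = nx/800: 1, 0.37, 0.1, 0.02, 0
R0 = Σ lx·mx = 0 + 0.444 + 0.17 + 0.014 + 0 = 0.628
R0 < 1, so the population is declining.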